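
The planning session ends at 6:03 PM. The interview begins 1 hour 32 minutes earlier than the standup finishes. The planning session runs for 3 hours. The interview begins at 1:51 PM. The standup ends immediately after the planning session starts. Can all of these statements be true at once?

No

The planning session starts at 6:03 PM − 180 min = 3:03 PM.
So the standup ends at 3:03 PM.
The interview starts at 3:03 PM − 92 min = 1:31 PM.
But the interview is also said to start at 1:51 PM — a 20-minute conflict.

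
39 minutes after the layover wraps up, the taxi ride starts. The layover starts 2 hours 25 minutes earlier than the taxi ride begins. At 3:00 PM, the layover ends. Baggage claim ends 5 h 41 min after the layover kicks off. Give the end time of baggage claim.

6:55 PM

The taxi ride starts at 3:00 PM + 39 min = 3:39 PM.
The layover starts at 3:39 PM − 145 min = 1:14 PM.
Baggage claim ends at 1:14 PM + 341 min = 6:55 PM.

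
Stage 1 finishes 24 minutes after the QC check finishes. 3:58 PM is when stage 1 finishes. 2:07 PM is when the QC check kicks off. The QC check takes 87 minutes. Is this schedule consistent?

The QC check ends at 2:07 PM + 87 min = 3:34 PM.
Stage 1 ends at 3:34 PM + 24 min = 3:58 PM.
That matches the stated 3:58 PM, so the schedule is consistent.

Yes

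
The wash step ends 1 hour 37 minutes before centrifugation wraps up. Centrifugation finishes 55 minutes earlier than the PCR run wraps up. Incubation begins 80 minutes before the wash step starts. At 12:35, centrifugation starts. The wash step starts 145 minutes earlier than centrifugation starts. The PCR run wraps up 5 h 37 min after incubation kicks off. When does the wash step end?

11:55

The wash step starts at 12:35 − 145 min = 10:10.
Incubation starts at 10:10 − 80 min = 08:50.
The PCR run ends at 08:50 + 337 min = 14:27.
Centrifugation ends at 14:27 − 55 min = 13:32.
The wash step ends at 13:32 − 97 min = 11:55.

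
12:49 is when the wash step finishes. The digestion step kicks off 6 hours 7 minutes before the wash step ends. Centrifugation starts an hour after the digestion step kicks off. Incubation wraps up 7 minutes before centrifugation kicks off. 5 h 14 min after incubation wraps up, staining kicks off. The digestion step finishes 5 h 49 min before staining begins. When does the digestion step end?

The digestion step starts at 12:49 − 367 min = 06:42.
Centrifugation starts at 06:42 + 60 min = 07:42.
Incubation ends at 07:42 − 7 min = 07:35.
Staining starts at 07:35 + 314 min = 12:49.
The digestion step ends at 12:49 − 349 min = 07:00.

07:00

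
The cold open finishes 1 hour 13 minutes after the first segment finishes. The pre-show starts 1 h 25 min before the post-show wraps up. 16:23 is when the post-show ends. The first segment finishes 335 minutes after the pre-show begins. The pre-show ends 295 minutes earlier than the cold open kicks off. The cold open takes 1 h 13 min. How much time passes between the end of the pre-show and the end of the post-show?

The pre-show starts at 16:23 − 85 min = 14:58.
The first segment ends at 14:58 + 335 min = 20:33.
The cold open ends at 20:33 + 73 min = 21:46.
The cold open starts at 21:46 − 73 min = 20:33.
The pre-show ends at 20:33 − 295 min = 15:38.
From 15:38 to 16:23 is 45 minutes.

45 minutes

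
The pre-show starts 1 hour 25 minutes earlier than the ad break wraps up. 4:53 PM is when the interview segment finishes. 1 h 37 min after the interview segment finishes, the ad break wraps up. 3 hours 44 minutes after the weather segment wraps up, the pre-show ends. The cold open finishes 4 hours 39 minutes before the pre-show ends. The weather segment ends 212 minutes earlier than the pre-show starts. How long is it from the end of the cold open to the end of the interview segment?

4 hours 15 minutes

The ad break ends at 4:53 PM + 97 min = 6:30 PM.
The pre-show starts at 6:30 PM − 85 min = 5:05 PM.
The weather segment ends at 5:05 PM − 212 min = 1:33 PM.
The pre-show ends at 1:33 PM + 224 min = 5:17 PM.
The cold open ends at 5:17 PM − 279 min = 12:38 PM.
From 12:38 PM to 4:53 PM is 4 hours 15 minutes.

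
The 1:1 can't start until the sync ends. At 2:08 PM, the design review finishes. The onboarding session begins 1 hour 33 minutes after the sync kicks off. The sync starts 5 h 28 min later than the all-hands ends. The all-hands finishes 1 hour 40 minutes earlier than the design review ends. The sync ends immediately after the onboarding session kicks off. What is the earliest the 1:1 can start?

The all-hands ends at 2:08 PM − 100 min = 12:28 PM.
The sync starts at 12:28 PM + 328 min = 5:56 PM.
The onboarding session starts at 5:56 PM + 93 min = 7:29 PM.
So the sync ends at 7:29 PM.
The 1:1 is bounded by the sync, so the earliest it can start is 7:29 PM.

7:29 PM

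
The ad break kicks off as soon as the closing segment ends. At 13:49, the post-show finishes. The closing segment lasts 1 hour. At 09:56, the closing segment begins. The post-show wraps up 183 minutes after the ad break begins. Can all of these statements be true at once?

The closing segment ends at 09:56 + 60 min = 10:56.
So the ad break starts at 10:56.
The post-show ends at 10:56 + 183 min = 13:59.
But the post-show is also said to end at 13:49 — a 10-minute conflict.

No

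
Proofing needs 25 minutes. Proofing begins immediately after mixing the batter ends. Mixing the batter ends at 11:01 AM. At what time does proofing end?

11:26 AM

Proofing starts at 11:01 AM.
Proofing ends at 11:01 AM + 25 min = 11:26 AM.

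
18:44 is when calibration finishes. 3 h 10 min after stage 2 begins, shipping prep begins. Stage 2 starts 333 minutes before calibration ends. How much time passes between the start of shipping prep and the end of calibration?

Stage 2 starts at 18:44 − 333 min = 13:11.
Shipping prep starts at 13:11 + 190 min = 16:21.
From 16:21 to 18:44 is 2 hours 23 minutes.

2 hours 23 minutes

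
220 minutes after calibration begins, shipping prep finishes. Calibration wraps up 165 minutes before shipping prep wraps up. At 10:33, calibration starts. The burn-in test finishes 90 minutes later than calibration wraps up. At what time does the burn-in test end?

Shipping prep ends at 10:33 + 220 min = 14:13.
Calibration ends at 14:13 − 165 min = 11:28.
The burn-in test ends at 11:28 + 90 min = 12:58.

12:58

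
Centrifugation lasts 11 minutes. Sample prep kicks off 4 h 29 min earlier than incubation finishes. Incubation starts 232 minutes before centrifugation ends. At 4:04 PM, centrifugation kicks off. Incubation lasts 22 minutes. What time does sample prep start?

8:16 AM

Centrifugation ends at 4:04 PM + 11 min = 4:15 PM.
Incubation starts at 4:15 PM − 232 min = 12:23 PM.
Incubation ends at 12:23 PM + 22 min = 12:45 PM.
Sample prep starts at 12:45 PM − 269 min = 8:16 AM.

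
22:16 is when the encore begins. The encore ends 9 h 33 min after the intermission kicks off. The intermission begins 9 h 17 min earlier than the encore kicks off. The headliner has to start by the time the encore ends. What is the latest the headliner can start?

22:32

The intermission starts at 22:16 − 557 min = 12:59.
The encore ends at 12:59 + 573 min = 22:32.
The headliner is bounded by the encore, so the latest it can start is 22:32.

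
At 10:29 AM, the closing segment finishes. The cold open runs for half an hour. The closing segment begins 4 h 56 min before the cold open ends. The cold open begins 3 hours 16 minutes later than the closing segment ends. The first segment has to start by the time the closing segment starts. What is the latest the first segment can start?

The cold open starts at 10:29 AM + 196 min = 1:45 PM.
The cold open ends at 1:45 PM + 30 min = 2:15 PM.
The closing segment starts at 2:15 PM − 296 min = 9:19 AM.
The first segment is bounded by the closing segment, so the latest it can start is 9:19 AM.

9:19 AM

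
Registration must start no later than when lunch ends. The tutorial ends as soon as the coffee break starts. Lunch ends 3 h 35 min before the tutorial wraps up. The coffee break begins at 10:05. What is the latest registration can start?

The tutorial ends at 10:05.
Lunch ends at 10:05 − 215 min = 06:30.
Registration is bounded by lunch, so the latest it can start is 06:30.

06:30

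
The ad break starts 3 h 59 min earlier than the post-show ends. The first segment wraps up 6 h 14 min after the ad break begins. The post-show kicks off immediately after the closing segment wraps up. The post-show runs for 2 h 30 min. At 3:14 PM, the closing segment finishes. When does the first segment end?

The post-show starts at 3:14 PM.
The post-show ends at 3:14 PM + 150 min = 5:44 PM.
The ad break starts at 5:44 PM − 239 min = 1:45 PM.
The first segment ends at 1:45 PM + 374 min = 7:59 PM.

7:59 PM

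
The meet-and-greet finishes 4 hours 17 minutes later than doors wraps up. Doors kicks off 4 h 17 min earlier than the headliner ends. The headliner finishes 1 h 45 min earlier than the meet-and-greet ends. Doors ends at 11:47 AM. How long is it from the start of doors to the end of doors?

105 minutes

The meet-and-greet ends at 11:47 AM + 257 min = 4:04 PM.
The headliner ends at 4:04 PM − 105 min = 2:19 PM.
Doors starts at 2:19 PM − 257 min = 10:02 AM.
From 10:02 AM to 11:47 AM is 105 minutes.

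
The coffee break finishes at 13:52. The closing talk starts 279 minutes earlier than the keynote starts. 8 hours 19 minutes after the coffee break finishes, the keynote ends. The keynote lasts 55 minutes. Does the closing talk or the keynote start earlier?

the closing talk

The keynote ends at 13:52 + 499 min = 22:11.
The keynote starts at 22:11 − 55 min = 21:16.
The closing talk starts at 21:16 − 279 min = 16:37.
The closing talk starts at 16:37 and the keynote starts at 21:16, so the closing talk is first.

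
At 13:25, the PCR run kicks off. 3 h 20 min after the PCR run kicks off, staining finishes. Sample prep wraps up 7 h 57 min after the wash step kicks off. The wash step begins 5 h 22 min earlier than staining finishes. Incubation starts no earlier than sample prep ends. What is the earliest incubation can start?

19:20

Staining ends at 13:25 + 200 min = 16:45.
The wash step starts at 16:45 − 322 min = 11:23.
Sample prep ends at 11:23 + 477 min = 19:20.
Incubation is bounded by sample prep, so the earliest it can start is 19:20.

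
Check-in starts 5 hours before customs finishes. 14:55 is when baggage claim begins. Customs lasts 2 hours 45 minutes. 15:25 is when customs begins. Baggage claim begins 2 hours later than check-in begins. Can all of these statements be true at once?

Customs ends at 15:25 + 165 min = 18:10.
Check-in starts at 18:10 − 300 min = 13:10.
Baggage claim starts at 13:10 + 120 min = 15:10.
But baggage claim is also said to start at 14:55 — a 15-minute conflict.

No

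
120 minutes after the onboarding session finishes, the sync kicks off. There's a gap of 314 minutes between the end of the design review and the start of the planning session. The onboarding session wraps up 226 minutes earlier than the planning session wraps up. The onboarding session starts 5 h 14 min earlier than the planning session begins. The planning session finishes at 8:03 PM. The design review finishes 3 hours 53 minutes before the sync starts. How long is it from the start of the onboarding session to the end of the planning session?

339 minutes

The onboarding session ends at 8:03 PM − 226 min = 4:17 PM.
The sync starts at 4:17 PM + 120 min = 6:17 PM.
The design review ends at 6:17 PM − 233 min = 2:24 PM.
The planning session starts at 2:24 PM + 314 min = 7:38 PM.
The onboarding session starts at 7:38 PM − 314 min = 2:24 PM.
From 2:24 PM to 8:03 PM is 339 minutes.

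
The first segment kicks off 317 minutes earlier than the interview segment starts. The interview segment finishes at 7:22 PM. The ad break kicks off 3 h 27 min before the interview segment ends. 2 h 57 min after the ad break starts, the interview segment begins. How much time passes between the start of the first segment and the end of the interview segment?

The ad break starts at 7:22 PM − 207 min = 3:55 PM.
The interview segment starts at 3:55 PM + 177 min = 6:52 PM.
The first segment starts at 6:52 PM − 317 min = 1:35 PM.
From 1:35 PM to 7:22 PM is 5 hours 47 minutes.

5 hours 47 minutes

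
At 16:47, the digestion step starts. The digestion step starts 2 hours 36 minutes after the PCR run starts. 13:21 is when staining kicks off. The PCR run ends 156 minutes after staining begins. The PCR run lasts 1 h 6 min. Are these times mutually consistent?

The PCR run ends at 13:21 + 156 min = 15:57.
The PCR run starts at 15:57 − 66 min = 14:51.
The digestion step starts at 14:51 + 156 min = 17:27.
But the digestion step is also said to start at 16:47 — a 40-minute conflict.

No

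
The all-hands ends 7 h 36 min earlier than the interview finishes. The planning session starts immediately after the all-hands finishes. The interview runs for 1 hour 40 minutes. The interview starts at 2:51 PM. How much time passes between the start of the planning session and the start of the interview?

356 minutes

The interview ends at 2:51 PM + 100 min = 4:31 PM.
The all-hands ends at 4:31 PM − 456 min = 8:55 AM.
So the planning session starts at 8:55 AM.
From 8:55 AM to 2:51 PM is 356 minutes.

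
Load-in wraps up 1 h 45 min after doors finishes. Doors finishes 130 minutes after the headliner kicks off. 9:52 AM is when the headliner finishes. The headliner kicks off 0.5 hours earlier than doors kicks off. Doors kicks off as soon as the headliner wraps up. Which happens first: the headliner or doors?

the headliner

Doors starts at 9:52 AM.
The headliner starts at 9:52 AM − 30 min = 9:22 AM.
The headliner starts at 9:22 AM and doors starts at 9:52 AM, so the headliner is first.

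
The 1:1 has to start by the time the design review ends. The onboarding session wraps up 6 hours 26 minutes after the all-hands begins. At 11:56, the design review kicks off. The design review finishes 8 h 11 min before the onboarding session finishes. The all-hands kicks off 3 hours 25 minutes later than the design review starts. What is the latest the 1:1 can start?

13:36

The all-hands starts at 11:56 + 205 min = 15:21.
The onboarding session ends at 15:21 + 386 min = 21:47.
The design review ends at 21:47 − 491 min = 13:36.
The 1:1 is bounded by the design review, so the latest it can start is 13:36.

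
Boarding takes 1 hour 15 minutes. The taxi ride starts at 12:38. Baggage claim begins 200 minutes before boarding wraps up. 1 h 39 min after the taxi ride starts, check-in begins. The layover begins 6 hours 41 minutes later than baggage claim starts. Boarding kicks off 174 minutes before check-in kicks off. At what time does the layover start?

Check-in starts at 12:38 + 99 min = 14:17.
Boarding starts at 14:17 − 174 min = 11:23.
Boarding ends at 11:23 + 75 min = 12:38.
Baggage claim starts at 12:38 − 200 min = 09:18.
The layover starts at 09:18 + 401 min = 15:59.

15:59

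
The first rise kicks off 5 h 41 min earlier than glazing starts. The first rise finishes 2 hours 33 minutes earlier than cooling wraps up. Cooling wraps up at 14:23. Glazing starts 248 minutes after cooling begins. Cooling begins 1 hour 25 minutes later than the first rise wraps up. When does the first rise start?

11:42

The first rise ends at 14:23 − 153 min = 11:50.
Cooling starts at 11:50 + 85 min = 13:15.
Glazing starts at 13:15 + 248 min = 17:23.
The first rise starts at 17:23 − 341 min = 11:42.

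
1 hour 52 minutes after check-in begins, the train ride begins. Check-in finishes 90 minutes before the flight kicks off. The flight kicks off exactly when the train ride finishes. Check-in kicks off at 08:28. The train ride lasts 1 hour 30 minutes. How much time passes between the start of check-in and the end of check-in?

1 h 52 min

The train ride starts at 08:28 + 112 min = 10:20.
The train ride ends at 10:20 + 90 min = 11:50.
So the flight starts at 11:50.
Check-in ends at 11:50 − 90 min = 10:20.
From 08:28 to 10:20 is 1 h 52 min.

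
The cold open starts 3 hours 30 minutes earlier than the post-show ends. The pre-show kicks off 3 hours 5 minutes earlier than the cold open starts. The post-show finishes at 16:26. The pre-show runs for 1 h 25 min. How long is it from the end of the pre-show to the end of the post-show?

The cold open starts at 16:26 − 210 min = 12:56.
The pre-show starts at 12:56 − 185 min = 09:51.
The pre-show ends at 09:51 + 85 min = 11:16.
From 11:16 to 16:26 is 310 minutes.

310 minutes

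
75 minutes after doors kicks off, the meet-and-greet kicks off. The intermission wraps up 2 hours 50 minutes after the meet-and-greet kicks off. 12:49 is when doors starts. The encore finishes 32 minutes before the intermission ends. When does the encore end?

The meet-and-greet starts at 12:49 + 75 min = 14:04.
The intermission ends at 14:04 + 170 min = 16:54.
The encore ends at 16:54 − 32 min = 16:22.

16:22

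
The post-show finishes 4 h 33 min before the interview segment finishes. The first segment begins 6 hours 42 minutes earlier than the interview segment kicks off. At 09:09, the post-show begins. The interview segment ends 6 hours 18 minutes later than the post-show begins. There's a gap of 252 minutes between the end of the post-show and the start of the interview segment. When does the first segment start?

08:24

The interview segment ends at 09:09 + 378 min = 15:27.
The post-show ends at 15:27 − 273 min = 10:54.
The interview segment starts at 10:54 + 252 min = 15:06.
The first segment starts at 15:06 − 402 min = 08:24.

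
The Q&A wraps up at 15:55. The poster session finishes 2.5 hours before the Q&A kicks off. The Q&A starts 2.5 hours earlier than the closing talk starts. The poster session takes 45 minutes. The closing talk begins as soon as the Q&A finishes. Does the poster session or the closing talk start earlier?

The closing talk starts at 15:55.
The Q&A starts at 15:55 − 150 min = 13:25.
The poster session ends at 13:25 − 150 min = 10:55.
The poster session starts at 10:55 − 45 min = 10:10.
The poster session starts at 10:10 and the closing talk starts at 15:55, so the poster session is first.

the poster session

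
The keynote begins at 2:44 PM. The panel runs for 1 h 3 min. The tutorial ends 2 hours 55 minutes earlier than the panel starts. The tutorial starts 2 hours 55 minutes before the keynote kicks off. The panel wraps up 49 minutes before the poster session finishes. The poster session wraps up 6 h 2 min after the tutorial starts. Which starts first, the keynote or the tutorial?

the tutorial

The tutorial starts at 2:44 PM − 175 min = 11:49 AM.
The keynote starts at 2:44 PM and the tutorial starts at 11:49 AM, so the tutorial is first.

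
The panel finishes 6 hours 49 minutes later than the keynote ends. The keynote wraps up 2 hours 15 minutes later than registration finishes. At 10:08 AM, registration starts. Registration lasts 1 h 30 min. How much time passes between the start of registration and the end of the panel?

Registration ends at 10:08 AM + 90 min = 11:38 AM.
The keynote ends at 11:38 AM + 135 min = 1:53 PM.
The panel ends at 1:53 PM + 409 min = 8:42 PM.
From 10:08 AM to 8:42 PM is 10 hours 34 minutes.

10 hours 34 minutes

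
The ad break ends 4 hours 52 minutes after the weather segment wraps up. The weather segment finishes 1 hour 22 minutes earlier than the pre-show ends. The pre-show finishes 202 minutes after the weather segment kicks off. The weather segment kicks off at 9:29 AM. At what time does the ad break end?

4:21 PM

The pre-show ends at 9:29 AM + 202 min = 12:51 PM.
The weather segment ends at 12:51 PM − 82 min = 11:29 AM.
The ad break ends at 11:29 AM + 292 min = 4:21 PM.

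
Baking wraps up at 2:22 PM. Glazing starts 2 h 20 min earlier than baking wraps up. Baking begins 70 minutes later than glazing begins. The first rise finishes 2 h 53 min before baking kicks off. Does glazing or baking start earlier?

Glazing starts at 2:22 PM − 140 min = 12:02 PM.
Baking starts at 12:02 PM + 70 min = 1:12 PM.
Glazing starts at 12:02 PM and baking starts at 1:12 PM, so glazing is first.

glazing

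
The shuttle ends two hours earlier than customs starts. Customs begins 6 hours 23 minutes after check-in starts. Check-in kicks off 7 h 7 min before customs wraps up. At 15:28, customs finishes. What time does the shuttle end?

Check-in starts at 15:28 − 427 min = 08:21.
Customs starts at 08:21 + 383 min = 14:44.
The shuttle ends at 14:44 − 120 min = 12:44.

12:44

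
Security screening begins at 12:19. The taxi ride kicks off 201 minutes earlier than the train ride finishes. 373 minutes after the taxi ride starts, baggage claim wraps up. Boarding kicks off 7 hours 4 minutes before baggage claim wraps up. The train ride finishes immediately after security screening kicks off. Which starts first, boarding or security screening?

The train ride ends at 12:19.
The taxi ride starts at 12:19 − 201 min = 08:58.
Baggage claim ends at 08:58 + 373 min = 15:11.
Boarding starts at 15:11 − 424 min = 08:07.
Boarding starts at 08:07 and security screening starts at 12:19, so boarding is first.

boarding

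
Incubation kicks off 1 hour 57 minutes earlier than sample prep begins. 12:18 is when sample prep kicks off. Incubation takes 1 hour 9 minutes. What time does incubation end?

Incubation starts at 12:18 − 117 min = 10:21.
Incubation ends at 10:21 + 69 min = 11:30.

11:30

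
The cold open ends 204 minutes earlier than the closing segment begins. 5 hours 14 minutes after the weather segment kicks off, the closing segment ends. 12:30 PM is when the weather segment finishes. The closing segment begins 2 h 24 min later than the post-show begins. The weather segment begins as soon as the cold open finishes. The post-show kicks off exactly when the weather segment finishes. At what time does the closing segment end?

4:44 PM

The post-show starts at 12:30 PM.
The closing segment starts at 12:30 PM + 144 min = 2:54 PM.
The cold open ends at 2:54 PM − 204 min = 11:30 AM.
So the weather segment starts at 11:30 AM.
The closing segment ends at 11:30 AM + 314 min = 4:44 PM.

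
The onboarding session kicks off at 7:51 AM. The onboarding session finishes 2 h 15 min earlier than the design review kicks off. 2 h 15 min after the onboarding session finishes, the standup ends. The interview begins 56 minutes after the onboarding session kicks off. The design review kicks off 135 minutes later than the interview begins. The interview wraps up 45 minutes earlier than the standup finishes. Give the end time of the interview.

10:17 AM

The interview starts at 7:51 AM + 56 min = 8:47 AM.
The design review starts at 8:47 AM + 135 min = 11:02 AM.
The onboarding session ends at 11:02 AM − 135 min = 8:47 AM.
The standup ends at 8:47 AM + 135 min = 11:02 AM.
The interview ends at 11:02 AM − 45 min = 10:17 AM.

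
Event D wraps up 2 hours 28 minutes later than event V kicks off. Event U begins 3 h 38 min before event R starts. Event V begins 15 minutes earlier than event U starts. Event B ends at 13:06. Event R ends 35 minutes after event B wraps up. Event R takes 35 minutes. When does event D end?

11:41

Event R ends at 13:06 + 35 min = 13:41.
Event R starts at 13:41 − 35 min = 13:06.
Event U starts at 13:06 − 218 min = 09:28.
Event V starts at 09:28 − 15 min = 09:13.
Event D ends at 09:13 + 148 min = 11:41.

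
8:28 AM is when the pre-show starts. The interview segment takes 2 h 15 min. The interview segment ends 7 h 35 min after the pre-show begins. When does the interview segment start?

1:48 PM

The interview segment ends at 8:28 AM + 455 min = 4:03 PM.
The interview segment starts at 4:03 PM − 135 min = 1:48 PM.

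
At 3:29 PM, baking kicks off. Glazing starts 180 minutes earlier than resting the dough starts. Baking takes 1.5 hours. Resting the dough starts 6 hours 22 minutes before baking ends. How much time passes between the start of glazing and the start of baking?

472 minutes

Baking ends at 3:29 PM + 90 min = 4:59 PM.
Resting the dough starts at 4:59 PM − 382 min = 10:37 AM.
Glazing starts at 10:37 AM − 180 min = 7:37 AM.
From 7:37 AM to 3:29 PM is 472 minutes.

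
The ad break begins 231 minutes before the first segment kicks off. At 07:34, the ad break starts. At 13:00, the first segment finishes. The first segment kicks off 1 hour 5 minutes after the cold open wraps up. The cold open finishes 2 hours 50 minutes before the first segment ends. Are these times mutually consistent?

The cold open ends at 13:00 − 170 min = 10:10.
The first segment starts at 10:10 + 65 min = 11:15.
The ad break starts at 11:15 − 231 min = 07:24.
But the ad break is also said to start at 07:34 — a 10-minute conflict.

No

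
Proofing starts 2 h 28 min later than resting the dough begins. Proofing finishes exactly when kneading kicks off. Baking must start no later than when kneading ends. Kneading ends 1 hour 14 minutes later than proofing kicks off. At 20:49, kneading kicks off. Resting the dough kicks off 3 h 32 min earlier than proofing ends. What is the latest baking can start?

20:59

Proofing ends at 20:49.
Resting the dough starts at 20:49 − 212 min = 17:17.
Proofing starts at 17:17 + 148 min = 19:45.
Kneading ends at 19:45 + 74 min = 20:59.
Baking is bounded by kneading, so the latest it can start is 20:59.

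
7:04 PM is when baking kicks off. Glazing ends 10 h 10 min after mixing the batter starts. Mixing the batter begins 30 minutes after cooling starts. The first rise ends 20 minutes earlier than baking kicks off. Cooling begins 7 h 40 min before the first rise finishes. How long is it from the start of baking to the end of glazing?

2 hours 40 minutes

The first rise ends at 7:04 PM − 20 min = 6:44 PM.
Cooling starts at 6:44 PM − 460 min = 11:04 AM.
Mixing the batter starts at 11:04 AM + 30 min = 11:34 AM.
Glazing ends at 11:34 AM + 610 min = 9:44 PM.
From 7:04 PM to 9:44 PM is 2 hours 40 minutes.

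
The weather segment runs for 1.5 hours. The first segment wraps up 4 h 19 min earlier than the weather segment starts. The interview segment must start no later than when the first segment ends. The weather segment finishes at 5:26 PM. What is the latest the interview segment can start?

The weather segment starts at 5:26 PM − 90 min = 3:56 PM.
The first segment ends at 3:56 PM − 259 min = 11:37 AM.
The interview segment is bounded by the first segment, so the latest it can start is 11:37 AM.

11:37 AM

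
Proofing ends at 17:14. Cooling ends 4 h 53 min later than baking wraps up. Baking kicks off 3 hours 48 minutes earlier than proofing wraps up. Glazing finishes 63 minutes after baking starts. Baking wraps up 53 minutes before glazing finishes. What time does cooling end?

Baking starts at 17:14 − 228 min = 13:26.
Glazing ends at 13:26 + 63 min = 14:29.
Baking ends at 14:29 − 53 min = 13:36.
Cooling ends at 13:36 + 293 min = 18:29.

18:29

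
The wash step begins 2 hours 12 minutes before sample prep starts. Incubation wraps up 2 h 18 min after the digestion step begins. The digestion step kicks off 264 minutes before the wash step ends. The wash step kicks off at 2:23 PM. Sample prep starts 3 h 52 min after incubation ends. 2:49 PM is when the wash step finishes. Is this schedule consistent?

Yes

The digestion step starts at 2:49 PM − 264 min = 10:25 AM.
Incubation ends at 10:25 AM + 138 min = 12:43 PM.
Sample prep starts at 12:43 PM + 232 min = 4:35 PM.
The wash step starts at 4:35 PM − 132 min = 2:23 PM.
That matches the stated 2:23 PM, so the schedule is consistent.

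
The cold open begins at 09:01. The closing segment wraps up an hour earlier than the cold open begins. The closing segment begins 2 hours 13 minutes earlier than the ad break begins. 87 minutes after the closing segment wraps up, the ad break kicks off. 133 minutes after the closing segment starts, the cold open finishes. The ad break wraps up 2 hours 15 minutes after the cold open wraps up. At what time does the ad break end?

11:43

The closing segment ends at 09:01 − 60 min = 08:01.
The ad break starts at 08:01 + 87 min = 09:28.
The closing segment starts at 09:28 − 133 min = 07:15.
The cold open ends at 07:15 + 133 min = 09:28.
The ad break ends at 09:28 + 135 min = 11:43.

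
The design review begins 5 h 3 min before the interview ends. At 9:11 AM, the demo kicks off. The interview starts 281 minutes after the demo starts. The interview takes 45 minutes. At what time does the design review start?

9:34 AM

The interview starts at 9:11 AM + 281 min = 1:52 PM.
The interview ends at 1:52 PM + 45 min = 2:37 PM.
The design review starts at 2:37 PM − 303 min = 9:34 AM.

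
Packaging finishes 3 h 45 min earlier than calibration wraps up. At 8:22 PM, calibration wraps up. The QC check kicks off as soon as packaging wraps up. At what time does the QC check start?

4:37 PM

Packaging ends at 8:22 PM − 225 min = 4:37 PM.
So the QC check starts at 4:37 PM.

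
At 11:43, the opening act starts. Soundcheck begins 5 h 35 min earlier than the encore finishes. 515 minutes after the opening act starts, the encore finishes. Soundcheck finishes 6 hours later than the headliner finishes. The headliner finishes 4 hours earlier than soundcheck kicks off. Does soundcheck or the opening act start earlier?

The encore ends at 11:43 + 515 min = 20:18.
Soundcheck starts at 20:18 − 335 min = 14:43.
Soundcheck starts at 14:43 and the opening act starts at 11:43, so the opening act is first.

the opening act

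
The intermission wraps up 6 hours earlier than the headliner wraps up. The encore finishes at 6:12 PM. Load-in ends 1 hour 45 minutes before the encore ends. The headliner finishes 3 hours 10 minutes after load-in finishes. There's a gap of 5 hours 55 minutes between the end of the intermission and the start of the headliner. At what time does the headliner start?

7:32 PM

Load-in ends at 6:12 PM − 105 min = 4:27 PM.
The headliner ends at 4:27 PM + 190 min = 7:37 PM.
The intermission ends at 7:37 PM − 360 min = 1:37 PM.
The headliner starts at 1:37 PM + 355 min = 7:32 PM.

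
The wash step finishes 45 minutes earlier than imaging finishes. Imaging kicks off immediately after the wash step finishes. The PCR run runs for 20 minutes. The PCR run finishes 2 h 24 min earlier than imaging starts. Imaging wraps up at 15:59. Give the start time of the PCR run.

12:30

The wash step ends at 15:59 − 45 min = 15:14.
So imaging starts at 15:14.
The PCR run ends at 15:14 − 144 min = 12:50.
The PCR run starts at 12:50 − 20 min = 12:30.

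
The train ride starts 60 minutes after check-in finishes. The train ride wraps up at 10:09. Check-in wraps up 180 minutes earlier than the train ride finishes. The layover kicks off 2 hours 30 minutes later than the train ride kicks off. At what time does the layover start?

Check-in ends at 10:09 − 180 min = 07:09.
The train ride starts at 07:09 + 60 min = 08:09.
The layover starts at 08:09 + 150 min = 10:39.

10:39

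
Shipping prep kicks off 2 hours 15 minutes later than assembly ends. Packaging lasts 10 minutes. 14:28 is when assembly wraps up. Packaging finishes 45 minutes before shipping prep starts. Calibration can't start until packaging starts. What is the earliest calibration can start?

15:48

Shipping prep starts at 14:28 + 135 min = 16:43.
Packaging ends at 16:43 − 45 min = 15:58.
Packaging starts at 15:58 − 10 min = 15:48.
Calibration is bounded by packaging, so the earliest it can start is 15:48.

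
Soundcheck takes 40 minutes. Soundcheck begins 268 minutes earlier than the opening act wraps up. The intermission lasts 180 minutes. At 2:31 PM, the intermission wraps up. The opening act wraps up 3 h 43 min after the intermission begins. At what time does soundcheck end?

11:26 AM

The intermission starts at 2:31 PM − 180 min = 11:31 AM.
The opening act ends at 11:31 AM + 223 min = 3:14 PM.
Soundcheck starts at 3:14 PM − 268 min = 10:46 AM.
Soundcheck ends at 10:46 AM + 40 min = 11:26 AM.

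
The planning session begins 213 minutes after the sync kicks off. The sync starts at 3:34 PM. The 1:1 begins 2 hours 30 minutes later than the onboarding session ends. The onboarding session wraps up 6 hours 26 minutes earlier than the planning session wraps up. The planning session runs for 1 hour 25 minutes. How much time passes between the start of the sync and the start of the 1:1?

The planning session starts at 3:34 PM + 213 min = 7:07 PM.
The planning session ends at 7:07 PM + 85 min = 8:32 PM.
The onboarding session ends at 8:32 PM − 386 min = 2:06 PM.
The 1:1 starts at 2:06 PM + 150 min = 4:36 PM.
From 3:34 PM to 4:36 PM is 1 h 2 min.

1 h 2 min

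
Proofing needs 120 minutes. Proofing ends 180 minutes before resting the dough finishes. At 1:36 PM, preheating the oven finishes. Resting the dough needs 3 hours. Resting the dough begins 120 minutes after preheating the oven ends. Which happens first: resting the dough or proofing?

proofing

Resting the dough starts at 1:36 PM + 120 min = 3:36 PM.
Resting the dough ends at 3:36 PM + 180 min = 6:36 PM.
Proofing ends at 6:36 PM − 180 min = 3:36 PM.
Proofing starts at 3:36 PM − 120 min = 1:36 PM.
Resting the dough starts at 3:36 PM and proofing starts at 1:36 PM, so proofing is first.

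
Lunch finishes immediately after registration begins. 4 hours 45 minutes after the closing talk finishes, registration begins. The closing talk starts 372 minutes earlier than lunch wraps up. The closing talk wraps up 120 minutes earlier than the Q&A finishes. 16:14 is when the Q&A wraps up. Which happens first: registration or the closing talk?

The closing talk ends at 16:14 − 120 min = 14:14.
Registration starts at 14:14 + 285 min = 18:59.
So lunch ends at 18:59.
The closing talk starts at 18:59 − 372 min = 12:47.
Registration starts at 18:59 and the closing talk starts at 12:47, so the closing talk is first.

the closing talk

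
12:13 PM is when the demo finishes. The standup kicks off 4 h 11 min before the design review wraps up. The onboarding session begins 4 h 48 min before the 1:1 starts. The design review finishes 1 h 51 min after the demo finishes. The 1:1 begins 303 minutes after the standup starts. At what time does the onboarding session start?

10:08 AM

The design review ends at 12:13 PM + 111 min = 2:04 PM.
The standup starts at 2:04 PM − 251 min = 9:53 AM.
The 1:1 starts at 9:53 AM + 303 min = 2:56 PM.
The onboarding session starts at 2:56 PM − 288 min = 10:08 AM.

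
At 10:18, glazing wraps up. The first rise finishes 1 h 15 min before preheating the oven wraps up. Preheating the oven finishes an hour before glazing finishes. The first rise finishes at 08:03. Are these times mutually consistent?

Preheating the oven ends at 10:18 − 60 min = 09:18.
The first rise ends at 09:18 − 75 min = 08:03.
That matches the stated 08:03, so the schedule is consistent.

Yes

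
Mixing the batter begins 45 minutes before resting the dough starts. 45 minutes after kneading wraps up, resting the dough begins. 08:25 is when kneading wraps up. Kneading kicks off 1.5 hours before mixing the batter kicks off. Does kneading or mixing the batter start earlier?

kneading

Resting the dough starts at 08:25 + 45 min = 09:10.
Mixing the batter starts at 09:10 − 45 min = 08:25.
Kneading starts at 08:25 − 90 min = 06:55.
Kneading starts at 06:55 and mixing the batter starts at 08:25, so kneading is first.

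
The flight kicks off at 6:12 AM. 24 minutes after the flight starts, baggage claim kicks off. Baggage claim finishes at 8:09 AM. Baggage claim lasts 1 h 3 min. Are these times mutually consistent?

Baggage claim starts at 6:12 AM + 24 min = 6:36 AM.
Baggage claim ends at 6:36 AM + 63 min = 7:39 AM.
But baggage claim is also said to end at 8:09 AM — a 30-minute conflict.

No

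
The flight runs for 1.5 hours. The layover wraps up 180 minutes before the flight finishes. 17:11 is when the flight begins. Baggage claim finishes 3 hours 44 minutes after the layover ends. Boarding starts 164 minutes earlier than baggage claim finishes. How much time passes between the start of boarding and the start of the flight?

The flight ends at 17:11 + 90 min = 18:41.
The layover ends at 18:41 − 180 min = 15:41.
Baggage claim ends at 15:41 + 224 min = 19:25.
Boarding starts at 19:25 − 164 min = 16:41.
From 16:41 to 17:11 is 0.5 hours.

0.5 hours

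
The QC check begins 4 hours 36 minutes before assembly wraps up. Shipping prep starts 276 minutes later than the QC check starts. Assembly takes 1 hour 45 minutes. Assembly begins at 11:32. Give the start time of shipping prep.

Assembly ends at 11:32 + 105 min = 13:17.
The QC check starts at 13:17 − 276 min = 08:41.
Shipping prep starts at 08:41 + 276 min = 13:17.

13:17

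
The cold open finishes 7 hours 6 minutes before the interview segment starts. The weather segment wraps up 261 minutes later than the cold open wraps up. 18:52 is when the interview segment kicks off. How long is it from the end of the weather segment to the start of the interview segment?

The cold open ends at 18:52 − 426 min = 11:46.
The weather segment ends at 11:46 + 261 min = 16:07.
From 16:07 to 18:52 is 165 minutes.

165 minutes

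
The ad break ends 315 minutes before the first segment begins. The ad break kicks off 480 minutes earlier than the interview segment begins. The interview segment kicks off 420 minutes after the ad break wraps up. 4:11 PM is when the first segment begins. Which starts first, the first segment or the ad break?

the ad break

The ad break ends at 4:11 PM − 315 min = 10:56 AM.
The interview segment starts at 10:56 AM + 420 min = 5:56 PM.
The ad break starts at 5:56 PM − 480 min = 9:56 AM.
The first segment starts at 4:11 PM and the ad break starts at 9:56 AM, so the ad break is first.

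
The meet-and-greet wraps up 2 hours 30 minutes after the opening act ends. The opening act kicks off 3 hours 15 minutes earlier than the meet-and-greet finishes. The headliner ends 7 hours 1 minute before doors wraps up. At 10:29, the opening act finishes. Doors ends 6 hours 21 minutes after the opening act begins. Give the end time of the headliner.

09:04

The meet-and-greet ends at 10:29 + 150 min = 12:59.
The opening act starts at 12:59 − 195 min = 09:44.
Doors ends at 09:44 + 381 min = 16:05.
The headliner ends at 16:05 − 421 min = 09:04.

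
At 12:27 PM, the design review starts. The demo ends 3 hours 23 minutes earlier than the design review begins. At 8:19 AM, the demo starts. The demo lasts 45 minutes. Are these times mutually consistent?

Yes

The demo ends at 12:27 PM − 203 min = 9:04 AM.
The demo starts at 9:04 AM − 45 min = 8:19 AM.
That matches the stated 8:19 AM, so the schedule is consistent.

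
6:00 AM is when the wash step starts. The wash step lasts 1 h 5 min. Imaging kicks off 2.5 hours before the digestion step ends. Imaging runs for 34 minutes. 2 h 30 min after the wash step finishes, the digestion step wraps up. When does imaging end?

7:39 AM

The wash step ends at 6:00 AM + 65 min = 7:05 AM.
The digestion step ends at 7:05 AM + 150 min = 9:35 AM.
Imaging starts at 9:35 AM − 150 min = 7:05 AM.
Imaging ends at 7:05 AM + 34 min = 7:39 AM.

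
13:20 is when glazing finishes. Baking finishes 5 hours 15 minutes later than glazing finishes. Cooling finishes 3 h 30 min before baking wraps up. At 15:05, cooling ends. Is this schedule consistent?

Yes

Baking ends at 13:20 + 315 min = 18:35.
Cooling ends at 18:35 − 210 min = 15:05.
That matches the stated 15:05, so the schedule is consistent.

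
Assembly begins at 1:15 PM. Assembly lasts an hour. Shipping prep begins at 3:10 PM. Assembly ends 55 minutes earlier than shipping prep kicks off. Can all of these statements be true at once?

Assembly ends at 3:10 PM − 55 min = 2:15 PM.
Assembly starts at 2:15 PM − 60 min = 1:15 PM.
That matches the stated 1:15 PM, so the schedule is consistent.

Yes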